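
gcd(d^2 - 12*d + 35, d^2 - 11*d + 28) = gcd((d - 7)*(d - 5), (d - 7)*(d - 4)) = d - 7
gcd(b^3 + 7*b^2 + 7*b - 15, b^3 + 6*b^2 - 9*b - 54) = b + 3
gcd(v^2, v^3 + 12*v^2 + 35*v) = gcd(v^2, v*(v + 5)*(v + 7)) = v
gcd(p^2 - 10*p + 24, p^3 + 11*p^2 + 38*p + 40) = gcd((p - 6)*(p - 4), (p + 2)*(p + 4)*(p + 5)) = 1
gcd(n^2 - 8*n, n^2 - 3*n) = n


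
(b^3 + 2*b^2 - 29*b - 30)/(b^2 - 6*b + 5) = (b^2 + 7*b + 6)/(b - 1)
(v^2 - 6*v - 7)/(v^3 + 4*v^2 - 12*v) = (v^2 - 6*v - 7)/(v*(v^2 + 4*v - 12))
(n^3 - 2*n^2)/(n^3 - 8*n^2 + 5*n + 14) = n^2/(n^2 - 6*n - 7)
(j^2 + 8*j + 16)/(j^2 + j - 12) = (j + 4)/(j - 3)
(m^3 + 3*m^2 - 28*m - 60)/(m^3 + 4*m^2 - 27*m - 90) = (m + 2)/(m + 3)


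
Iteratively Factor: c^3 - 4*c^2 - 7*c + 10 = (c + 2)*(c^2 - 6*c + 5) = (c - 5)*(c + 2)*(c - 1)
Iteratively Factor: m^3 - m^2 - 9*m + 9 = (m + 3)*(m^2 - 4*m + 3) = (m - 3)*(m + 3)*(m - 1)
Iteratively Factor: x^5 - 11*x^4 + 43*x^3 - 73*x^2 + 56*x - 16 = (x - 1)*(x^4 - 10*x^3 + 33*x^2 - 40*x + 16) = (x - 1)^2*(x^3 - 9*x^2 + 24*x - 16) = (x - 4)*(x - 1)^2*(x^2 - 5*x + 4) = (x - 4)*(x - 1)^3*(x - 4)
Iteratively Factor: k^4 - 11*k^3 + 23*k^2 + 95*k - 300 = (k - 4)*(k^3 - 7*k^2 - 5*k + 75) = (k - 4)*(k + 3)*(k^2 - 10*k + 25) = (k - 5)*(k - 4)*(k + 3)*(k - 5)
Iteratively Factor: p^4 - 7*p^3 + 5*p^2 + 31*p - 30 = (p - 3)*(p^3 - 4*p^2 - 7*p + 10) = (p - 3)*(p - 1)*(p^2 - 3*p - 10) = (p - 5)*(p - 3)*(p - 1)*(p + 2)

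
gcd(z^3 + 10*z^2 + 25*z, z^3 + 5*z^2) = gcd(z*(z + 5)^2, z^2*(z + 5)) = z^2 + 5*z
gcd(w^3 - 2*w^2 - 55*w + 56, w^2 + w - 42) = w + 7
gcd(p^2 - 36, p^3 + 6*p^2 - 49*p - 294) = p + 6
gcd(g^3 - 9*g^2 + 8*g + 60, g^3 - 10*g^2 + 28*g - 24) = g - 6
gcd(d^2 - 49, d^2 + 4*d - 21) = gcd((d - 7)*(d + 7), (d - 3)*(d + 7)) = d + 7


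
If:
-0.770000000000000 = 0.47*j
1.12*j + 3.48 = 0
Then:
No Solution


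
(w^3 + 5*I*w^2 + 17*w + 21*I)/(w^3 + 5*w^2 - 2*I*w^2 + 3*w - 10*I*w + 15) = (w + 7*I)/(w + 5)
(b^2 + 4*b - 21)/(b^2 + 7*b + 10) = (b^2 + 4*b - 21)/(b^2 + 7*b + 10)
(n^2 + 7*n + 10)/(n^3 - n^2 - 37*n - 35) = (n + 2)/(n^2 - 6*n - 7)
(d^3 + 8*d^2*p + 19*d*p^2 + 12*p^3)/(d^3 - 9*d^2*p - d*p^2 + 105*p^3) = (d^2 + 5*d*p + 4*p^2)/(d^2 - 12*d*p + 35*p^2)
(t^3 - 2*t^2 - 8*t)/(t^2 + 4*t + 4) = t*(t - 4)/(t + 2)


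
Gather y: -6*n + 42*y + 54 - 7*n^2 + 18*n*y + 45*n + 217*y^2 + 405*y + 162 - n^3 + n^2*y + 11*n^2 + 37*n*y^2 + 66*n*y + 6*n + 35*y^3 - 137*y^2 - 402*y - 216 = -n^3 + 4*n^2 + 45*n + 35*y^3 + y^2*(37*n + 80) + y*(n^2 + 84*n + 45)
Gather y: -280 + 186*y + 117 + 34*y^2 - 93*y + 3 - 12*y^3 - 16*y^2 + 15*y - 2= -12*y^3 + 18*y^2 + 108*y - 162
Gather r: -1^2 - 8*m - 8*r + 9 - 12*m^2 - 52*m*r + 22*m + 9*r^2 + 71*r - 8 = -12*m^2 + 14*m + 9*r^2 + r*(63 - 52*m)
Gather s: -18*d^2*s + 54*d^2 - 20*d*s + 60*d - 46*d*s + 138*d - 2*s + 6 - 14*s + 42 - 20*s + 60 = 54*d^2 + 198*d + s*(-18*d^2 - 66*d - 36) + 108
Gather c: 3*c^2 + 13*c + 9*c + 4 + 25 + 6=3*c^2 + 22*c + 35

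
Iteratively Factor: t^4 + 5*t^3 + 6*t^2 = (t)*(t^3 + 5*t^2 + 6*t) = t*(t + 2)*(t^2 + 3*t) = t^2*(t + 2)*(t + 3)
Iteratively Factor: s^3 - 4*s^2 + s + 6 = (s - 3)*(s^2 - s - 2) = (s - 3)*(s - 2)*(s + 1)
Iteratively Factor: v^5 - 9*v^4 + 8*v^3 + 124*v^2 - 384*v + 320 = (v - 4)*(v^4 - 5*v^3 - 12*v^2 + 76*v - 80) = (v - 4)*(v - 2)*(v^3 - 3*v^2 - 18*v + 40) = (v - 4)*(v - 2)^2*(v^2 - v - 20) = (v - 4)*(v - 2)^2*(v + 4)*(v - 5)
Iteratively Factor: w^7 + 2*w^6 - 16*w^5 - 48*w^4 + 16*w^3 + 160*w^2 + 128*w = (w - 2)*(w^6 + 4*w^5 - 8*w^4 - 64*w^3 - 112*w^2 - 64*w) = (w - 4)*(w - 2)*(w^5 + 8*w^4 + 24*w^3 + 32*w^2 + 16*w) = (w - 4)*(w - 2)*(w + 2)*(w^4 + 6*w^3 + 12*w^2 + 8*w) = (w - 4)*(w - 2)*(w + 2)^2*(w^3 + 4*w^2 + 4*w) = (w - 4)*(w - 2)*(w + 2)^3*(w^2 + 2*w) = (w - 4)*(w - 2)*(w + 2)^4*(w)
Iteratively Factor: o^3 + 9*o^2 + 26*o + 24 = (o + 2)*(o^2 + 7*o + 12) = (o + 2)*(o + 3)*(o + 4)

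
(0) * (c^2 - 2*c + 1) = 0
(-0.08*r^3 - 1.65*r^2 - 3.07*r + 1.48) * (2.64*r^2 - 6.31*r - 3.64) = -0.2112*r^5 - 3.8512*r^4 + 2.5979*r^3 + 29.2849*r^2 + 1.836*r - 5.3872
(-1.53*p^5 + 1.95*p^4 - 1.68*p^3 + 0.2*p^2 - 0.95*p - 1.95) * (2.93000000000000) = -4.4829*p^5 + 5.7135*p^4 - 4.9224*p^3 + 0.586*p^2 - 2.7835*p - 5.7135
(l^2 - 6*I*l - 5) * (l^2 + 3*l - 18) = l^4 + 3*l^3 - 6*I*l^3 - 23*l^2 - 18*I*l^2 - 15*l + 108*I*l + 90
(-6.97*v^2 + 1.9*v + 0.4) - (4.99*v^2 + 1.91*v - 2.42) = -11.96*v^2 - 0.01*v + 2.82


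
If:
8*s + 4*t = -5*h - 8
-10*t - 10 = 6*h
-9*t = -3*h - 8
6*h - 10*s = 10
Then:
No Solution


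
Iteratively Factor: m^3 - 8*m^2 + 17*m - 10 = (m - 5)*(m^2 - 3*m + 2) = (m - 5)*(m - 2)*(m - 1)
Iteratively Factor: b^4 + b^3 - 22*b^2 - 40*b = (b)*(b^3 + b^2 - 22*b - 40) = b*(b + 2)*(b^2 - b - 20) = b*(b + 2)*(b + 4)*(b - 5)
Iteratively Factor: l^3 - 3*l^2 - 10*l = (l)*(l^2 - 3*l - 10) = l*(l - 5)*(l + 2)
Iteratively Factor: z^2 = (z)*(z)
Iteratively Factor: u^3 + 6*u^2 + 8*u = (u + 4)*(u^2 + 2*u) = (u + 2)*(u + 4)*(u)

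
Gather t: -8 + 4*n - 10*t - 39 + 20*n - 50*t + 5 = 24*n - 60*t - 42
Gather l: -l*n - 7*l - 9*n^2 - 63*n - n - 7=l*(-n - 7) - 9*n^2 - 64*n - 7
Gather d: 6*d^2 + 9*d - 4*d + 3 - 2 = 6*d^2 + 5*d + 1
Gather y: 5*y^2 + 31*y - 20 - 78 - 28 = 5*y^2 + 31*y - 126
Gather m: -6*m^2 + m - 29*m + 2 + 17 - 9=-6*m^2 - 28*m + 10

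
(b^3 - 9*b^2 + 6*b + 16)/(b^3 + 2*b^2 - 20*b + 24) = (b^2 - 7*b - 8)/(b^2 + 4*b - 12)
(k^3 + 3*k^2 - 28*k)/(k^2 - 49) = k*(k - 4)/(k - 7)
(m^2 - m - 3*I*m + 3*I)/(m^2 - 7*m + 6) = (m - 3*I)/(m - 6)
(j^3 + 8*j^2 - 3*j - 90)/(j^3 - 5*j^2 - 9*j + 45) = (j^2 + 11*j + 30)/(j^2 - 2*j - 15)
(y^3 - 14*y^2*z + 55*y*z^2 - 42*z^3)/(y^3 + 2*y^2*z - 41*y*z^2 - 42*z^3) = (y^2 - 8*y*z + 7*z^2)/(y^2 + 8*y*z + 7*z^2)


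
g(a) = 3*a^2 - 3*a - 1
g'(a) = 6*a - 3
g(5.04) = 60.08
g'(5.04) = 27.24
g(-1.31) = 8.08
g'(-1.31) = -10.86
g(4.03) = 35.63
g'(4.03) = 21.18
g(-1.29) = 7.86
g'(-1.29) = -10.74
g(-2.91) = 33.13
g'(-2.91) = -20.46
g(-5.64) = 111.35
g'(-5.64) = -36.84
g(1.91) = 4.21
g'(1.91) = 8.46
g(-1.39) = 8.97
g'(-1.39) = -11.34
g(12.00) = 395.00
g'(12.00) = 69.00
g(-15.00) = 719.00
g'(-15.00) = -93.00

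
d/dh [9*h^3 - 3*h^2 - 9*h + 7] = 27*h^2 - 6*h - 9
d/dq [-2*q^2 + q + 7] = 1 - 4*q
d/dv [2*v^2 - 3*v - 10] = 4*v - 3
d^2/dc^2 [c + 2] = 0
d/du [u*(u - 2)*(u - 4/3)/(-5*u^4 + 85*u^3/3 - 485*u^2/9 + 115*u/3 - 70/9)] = 3*(27*u^4 - 72*u^3 + 39*u^2 + 42*u - 28)/(5*(81*u^6 - 594*u^5 + 1647*u^4 - 2172*u^3 + 1423*u^2 - 434*u + 49))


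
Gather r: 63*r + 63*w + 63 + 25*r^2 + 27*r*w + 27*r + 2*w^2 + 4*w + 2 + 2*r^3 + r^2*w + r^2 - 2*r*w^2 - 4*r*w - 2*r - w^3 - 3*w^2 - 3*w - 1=2*r^3 + r^2*(w + 26) + r*(-2*w^2 + 23*w + 88) - w^3 - w^2 + 64*w + 64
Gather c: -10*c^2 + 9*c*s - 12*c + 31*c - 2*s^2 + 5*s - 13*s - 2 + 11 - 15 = -10*c^2 + c*(9*s + 19) - 2*s^2 - 8*s - 6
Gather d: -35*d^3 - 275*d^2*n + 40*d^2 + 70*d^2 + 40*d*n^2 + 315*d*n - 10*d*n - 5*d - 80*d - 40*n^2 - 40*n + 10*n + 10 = -35*d^3 + d^2*(110 - 275*n) + d*(40*n^2 + 305*n - 85) - 40*n^2 - 30*n + 10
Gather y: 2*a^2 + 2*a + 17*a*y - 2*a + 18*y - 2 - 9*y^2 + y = 2*a^2 - 9*y^2 + y*(17*a + 19) - 2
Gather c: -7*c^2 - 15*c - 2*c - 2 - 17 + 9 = -7*c^2 - 17*c - 10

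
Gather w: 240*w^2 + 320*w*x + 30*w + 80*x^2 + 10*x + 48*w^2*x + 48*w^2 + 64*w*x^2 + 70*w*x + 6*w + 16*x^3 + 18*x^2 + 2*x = w^2*(48*x + 288) + w*(64*x^2 + 390*x + 36) + 16*x^3 + 98*x^2 + 12*x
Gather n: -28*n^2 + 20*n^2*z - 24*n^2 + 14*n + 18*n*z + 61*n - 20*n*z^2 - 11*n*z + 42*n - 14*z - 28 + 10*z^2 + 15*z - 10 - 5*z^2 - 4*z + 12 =n^2*(20*z - 52) + n*(-20*z^2 + 7*z + 117) + 5*z^2 - 3*z - 26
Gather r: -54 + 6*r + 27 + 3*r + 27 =9*r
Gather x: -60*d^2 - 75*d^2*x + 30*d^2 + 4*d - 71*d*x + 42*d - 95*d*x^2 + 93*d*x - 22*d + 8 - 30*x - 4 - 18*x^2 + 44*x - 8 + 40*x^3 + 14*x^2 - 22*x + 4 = -30*d^2 + 24*d + 40*x^3 + x^2*(-95*d - 4) + x*(-75*d^2 + 22*d - 8)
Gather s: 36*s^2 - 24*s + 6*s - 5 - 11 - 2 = 36*s^2 - 18*s - 18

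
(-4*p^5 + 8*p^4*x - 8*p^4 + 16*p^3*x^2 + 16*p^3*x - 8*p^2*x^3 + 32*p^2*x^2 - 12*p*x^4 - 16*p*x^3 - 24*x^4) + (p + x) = -4*p^5 + 8*p^4*x - 8*p^4 + 16*p^3*x^2 + 16*p^3*x - 8*p^2*x^3 + 32*p^2*x^2 - 12*p*x^4 - 16*p*x^3 + p - 24*x^4 + x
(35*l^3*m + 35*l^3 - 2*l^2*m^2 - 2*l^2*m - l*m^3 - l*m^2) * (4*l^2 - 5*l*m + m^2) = 140*l^5*m + 140*l^5 - 183*l^4*m^2 - 183*l^4*m + 41*l^3*m^3 + 41*l^3*m^2 + 3*l^2*m^4 + 3*l^2*m^3 - l*m^5 - l*m^4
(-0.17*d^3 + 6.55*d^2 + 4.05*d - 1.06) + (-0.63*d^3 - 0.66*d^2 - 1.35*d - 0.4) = -0.8*d^3 + 5.89*d^2 + 2.7*d - 1.46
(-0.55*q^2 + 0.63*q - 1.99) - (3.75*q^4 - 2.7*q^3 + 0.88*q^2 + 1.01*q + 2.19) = -3.75*q^4 + 2.7*q^3 - 1.43*q^2 - 0.38*q - 4.18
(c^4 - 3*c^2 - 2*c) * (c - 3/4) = c^5 - 3*c^4/4 - 3*c^3 + c^2/4 + 3*c/2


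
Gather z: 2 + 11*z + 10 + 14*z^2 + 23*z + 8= 14*z^2 + 34*z + 20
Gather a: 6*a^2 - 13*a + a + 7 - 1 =6*a^2 - 12*a + 6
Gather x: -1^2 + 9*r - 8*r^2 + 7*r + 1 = -8*r^2 + 16*r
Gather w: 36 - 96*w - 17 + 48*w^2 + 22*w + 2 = 48*w^2 - 74*w + 21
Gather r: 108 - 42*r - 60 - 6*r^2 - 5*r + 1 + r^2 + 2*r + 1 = -5*r^2 - 45*r + 50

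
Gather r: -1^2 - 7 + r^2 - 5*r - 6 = r^2 - 5*r - 14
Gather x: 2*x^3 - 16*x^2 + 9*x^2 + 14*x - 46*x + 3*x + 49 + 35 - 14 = 2*x^3 - 7*x^2 - 29*x + 70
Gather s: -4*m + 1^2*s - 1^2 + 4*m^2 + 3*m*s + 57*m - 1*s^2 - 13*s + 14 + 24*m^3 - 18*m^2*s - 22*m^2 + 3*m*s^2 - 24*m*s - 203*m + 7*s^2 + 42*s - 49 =24*m^3 - 18*m^2 - 150*m + s^2*(3*m + 6) + s*(-18*m^2 - 21*m + 30) - 36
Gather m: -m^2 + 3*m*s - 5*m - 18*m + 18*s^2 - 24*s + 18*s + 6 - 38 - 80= -m^2 + m*(3*s - 23) + 18*s^2 - 6*s - 112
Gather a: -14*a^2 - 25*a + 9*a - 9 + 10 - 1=-14*a^2 - 16*a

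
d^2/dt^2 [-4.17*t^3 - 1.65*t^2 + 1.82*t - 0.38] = -25.02*t - 3.3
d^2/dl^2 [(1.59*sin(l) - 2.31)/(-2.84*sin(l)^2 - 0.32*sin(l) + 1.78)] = (12.824304*sin(l)^5 - 75.971136*sin(l)^4 + 16.280016*sin(l)^3 + 65.748288*sin(l)^2 - 31.90866*sin(l) + 22.016784)/(2.84*sin(l)^2 + 0.32*sin(l) - 1.78)^3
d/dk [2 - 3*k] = -3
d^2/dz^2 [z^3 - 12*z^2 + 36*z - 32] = 6*z - 24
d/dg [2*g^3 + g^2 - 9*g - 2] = 6*g^2 + 2*g - 9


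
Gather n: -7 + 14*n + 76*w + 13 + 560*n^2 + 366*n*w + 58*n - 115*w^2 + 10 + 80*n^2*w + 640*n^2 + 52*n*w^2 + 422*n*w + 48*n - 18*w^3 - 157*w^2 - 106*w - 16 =n^2*(80*w + 1200) + n*(52*w^2 + 788*w + 120) - 18*w^3 - 272*w^2 - 30*w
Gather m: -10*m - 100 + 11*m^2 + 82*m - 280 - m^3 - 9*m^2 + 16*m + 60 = -m^3 + 2*m^2 + 88*m - 320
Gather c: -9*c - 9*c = -18*c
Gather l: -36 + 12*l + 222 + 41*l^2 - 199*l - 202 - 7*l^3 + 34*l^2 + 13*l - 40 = -7*l^3 + 75*l^2 - 174*l - 56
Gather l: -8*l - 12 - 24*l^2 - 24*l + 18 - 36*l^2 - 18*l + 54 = -60*l^2 - 50*l + 60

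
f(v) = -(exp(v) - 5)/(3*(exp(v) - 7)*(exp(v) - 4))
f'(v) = (exp(v) - 5)*exp(v)/(3*(exp(v) - 7)*(exp(v) - 4)^2) - exp(v)/(3*(exp(v) - 7)*(exp(v) - 4)) + (exp(v) - 5)*exp(v)/(3*(exp(v) - 7)^2*(exp(v) - 4)) = (exp(2*v) - 10*exp(v) + 27)*exp(v)/(3*(exp(4*v) - 22*exp(3*v) + 177*exp(2*v) - 616*exp(v) + 784))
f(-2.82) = 0.06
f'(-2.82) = 0.00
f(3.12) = -0.02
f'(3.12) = 0.03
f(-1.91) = 0.06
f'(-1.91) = 0.00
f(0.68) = 0.10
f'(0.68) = 0.07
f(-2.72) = 0.06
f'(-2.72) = 0.00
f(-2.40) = 0.06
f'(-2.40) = 0.00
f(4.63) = -0.00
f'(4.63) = 0.00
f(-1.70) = 0.06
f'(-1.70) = 0.00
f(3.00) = -0.02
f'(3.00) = 0.03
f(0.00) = 0.07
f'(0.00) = 0.02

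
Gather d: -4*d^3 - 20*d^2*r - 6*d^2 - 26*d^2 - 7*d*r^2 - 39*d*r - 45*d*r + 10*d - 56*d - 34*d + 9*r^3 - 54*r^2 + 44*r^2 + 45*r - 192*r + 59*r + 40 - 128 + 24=-4*d^3 + d^2*(-20*r - 32) + d*(-7*r^2 - 84*r - 80) + 9*r^3 - 10*r^2 - 88*r - 64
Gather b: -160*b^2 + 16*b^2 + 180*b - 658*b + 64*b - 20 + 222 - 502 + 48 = -144*b^2 - 414*b - 252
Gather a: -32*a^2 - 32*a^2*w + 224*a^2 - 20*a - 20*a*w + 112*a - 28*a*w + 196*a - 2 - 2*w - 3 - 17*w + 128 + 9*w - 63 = a^2*(192 - 32*w) + a*(288 - 48*w) - 10*w + 60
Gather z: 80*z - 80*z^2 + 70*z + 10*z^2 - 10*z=-70*z^2 + 140*z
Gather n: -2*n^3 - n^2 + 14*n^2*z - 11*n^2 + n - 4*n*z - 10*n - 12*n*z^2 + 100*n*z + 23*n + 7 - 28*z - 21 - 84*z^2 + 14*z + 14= -2*n^3 + n^2*(14*z - 12) + n*(-12*z^2 + 96*z + 14) - 84*z^2 - 14*z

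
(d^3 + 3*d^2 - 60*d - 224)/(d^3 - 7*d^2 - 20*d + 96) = (d + 7)/(d - 3)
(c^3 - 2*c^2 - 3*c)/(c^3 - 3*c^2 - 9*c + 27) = c*(c + 1)/(c^2 - 9)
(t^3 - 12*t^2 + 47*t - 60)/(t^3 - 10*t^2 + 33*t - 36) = (t - 5)/(t - 3)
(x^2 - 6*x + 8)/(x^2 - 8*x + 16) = (x - 2)/(x - 4)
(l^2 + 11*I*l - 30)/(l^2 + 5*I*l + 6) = (l + 5*I)/(l - I)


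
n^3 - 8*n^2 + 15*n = n*(n - 5)*(n - 3)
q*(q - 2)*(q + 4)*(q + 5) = q^4 + 7*q^3 + 2*q^2 - 40*q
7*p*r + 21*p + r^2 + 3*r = (7*p + r)*(r + 3)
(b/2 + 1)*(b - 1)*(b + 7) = b^3/2 + 4*b^2 + 5*b/2 - 7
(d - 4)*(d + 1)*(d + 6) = d^3 + 3*d^2 - 22*d - 24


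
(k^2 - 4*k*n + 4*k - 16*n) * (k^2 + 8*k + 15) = k^4 - 4*k^3*n + 12*k^3 - 48*k^2*n + 47*k^2 - 188*k*n + 60*k - 240*n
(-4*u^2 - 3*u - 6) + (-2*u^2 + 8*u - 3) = -6*u^2 + 5*u - 9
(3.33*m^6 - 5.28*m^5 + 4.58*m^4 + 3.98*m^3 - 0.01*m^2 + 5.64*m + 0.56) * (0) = 0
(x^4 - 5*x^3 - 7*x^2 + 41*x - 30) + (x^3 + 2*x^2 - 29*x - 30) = x^4 - 4*x^3 - 5*x^2 + 12*x - 60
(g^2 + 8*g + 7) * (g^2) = g^4 + 8*g^3 + 7*g^2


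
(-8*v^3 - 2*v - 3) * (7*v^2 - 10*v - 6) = -56*v^5 + 80*v^4 + 34*v^3 - v^2 + 42*v + 18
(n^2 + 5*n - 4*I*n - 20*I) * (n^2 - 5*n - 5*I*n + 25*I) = n^4 - 9*I*n^3 - 45*n^2 + 225*I*n + 500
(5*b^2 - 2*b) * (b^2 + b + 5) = 5*b^4 + 3*b^3 + 23*b^2 - 10*b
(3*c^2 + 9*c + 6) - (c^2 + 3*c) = 2*c^2 + 6*c + 6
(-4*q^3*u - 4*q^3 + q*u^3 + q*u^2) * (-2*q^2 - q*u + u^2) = 8*q^5*u + 8*q^5 + 4*q^4*u^2 + 4*q^4*u - 6*q^3*u^3 - 6*q^3*u^2 - q^2*u^4 - q^2*u^3 + q*u^5 + q*u^4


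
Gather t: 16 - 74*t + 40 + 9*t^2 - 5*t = 9*t^2 - 79*t + 56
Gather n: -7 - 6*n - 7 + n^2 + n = n^2 - 5*n - 14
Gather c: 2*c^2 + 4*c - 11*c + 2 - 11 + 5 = 2*c^2 - 7*c - 4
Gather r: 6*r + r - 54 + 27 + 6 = 7*r - 21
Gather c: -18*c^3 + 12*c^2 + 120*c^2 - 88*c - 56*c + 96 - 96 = -18*c^3 + 132*c^2 - 144*c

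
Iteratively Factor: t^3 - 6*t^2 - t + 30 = (t - 3)*(t^2 - 3*t - 10) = (t - 3)*(t + 2)*(t - 5)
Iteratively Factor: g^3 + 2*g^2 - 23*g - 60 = (g + 4)*(g^2 - 2*g - 15) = (g - 5)*(g + 4)*(g + 3)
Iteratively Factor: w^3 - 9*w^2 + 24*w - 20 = (w - 5)*(w^2 - 4*w + 4) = (w - 5)*(w - 2)*(w - 2)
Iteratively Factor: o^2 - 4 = (o + 2)*(o - 2)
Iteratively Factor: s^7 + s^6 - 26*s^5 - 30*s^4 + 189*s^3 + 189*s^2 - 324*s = (s - 3)*(s^6 + 4*s^5 - 14*s^4 - 72*s^3 - 27*s^2 + 108*s) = s*(s - 3)*(s^5 + 4*s^4 - 14*s^3 - 72*s^2 - 27*s + 108) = s*(s - 3)*(s + 3)*(s^4 + s^3 - 17*s^2 - 21*s + 36) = s*(s - 3)*(s + 3)^2*(s^3 - 2*s^2 - 11*s + 12) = s*(s - 3)*(s - 1)*(s + 3)^2*(s^2 - s - 12) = s*(s - 3)*(s - 1)*(s + 3)^3*(s - 4)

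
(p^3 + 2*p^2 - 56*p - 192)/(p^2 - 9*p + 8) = (p^2 + 10*p + 24)/(p - 1)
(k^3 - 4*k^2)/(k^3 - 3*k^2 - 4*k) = k/(k + 1)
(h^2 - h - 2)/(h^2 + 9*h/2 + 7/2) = 2*(h - 2)/(2*h + 7)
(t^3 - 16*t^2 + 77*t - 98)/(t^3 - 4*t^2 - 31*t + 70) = (t - 7)/(t + 5)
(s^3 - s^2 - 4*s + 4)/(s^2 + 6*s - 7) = (s^2 - 4)/(s + 7)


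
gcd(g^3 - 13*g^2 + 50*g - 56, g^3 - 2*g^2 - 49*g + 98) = g^2 - 9*g + 14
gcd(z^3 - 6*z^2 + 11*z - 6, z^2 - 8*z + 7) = z - 1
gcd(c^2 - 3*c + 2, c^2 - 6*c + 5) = c - 1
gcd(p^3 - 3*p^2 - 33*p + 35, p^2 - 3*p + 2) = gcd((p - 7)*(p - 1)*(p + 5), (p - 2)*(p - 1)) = p - 1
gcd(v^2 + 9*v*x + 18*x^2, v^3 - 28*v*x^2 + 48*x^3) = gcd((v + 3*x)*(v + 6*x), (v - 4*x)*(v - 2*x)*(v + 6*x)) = v + 6*x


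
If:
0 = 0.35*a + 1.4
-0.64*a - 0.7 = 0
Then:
No Solution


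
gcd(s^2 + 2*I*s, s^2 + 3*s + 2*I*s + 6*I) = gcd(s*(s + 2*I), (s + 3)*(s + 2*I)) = s + 2*I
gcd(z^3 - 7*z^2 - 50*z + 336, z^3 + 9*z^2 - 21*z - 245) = z + 7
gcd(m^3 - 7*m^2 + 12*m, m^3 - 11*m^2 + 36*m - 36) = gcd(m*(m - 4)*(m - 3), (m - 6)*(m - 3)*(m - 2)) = m - 3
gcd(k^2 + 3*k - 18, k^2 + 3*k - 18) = k^2 + 3*k - 18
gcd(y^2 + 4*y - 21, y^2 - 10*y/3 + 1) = y - 3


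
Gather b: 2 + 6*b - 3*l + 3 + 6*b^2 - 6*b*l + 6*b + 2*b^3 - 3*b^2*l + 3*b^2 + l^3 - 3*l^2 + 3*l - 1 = 2*b^3 + b^2*(9 - 3*l) + b*(12 - 6*l) + l^3 - 3*l^2 + 4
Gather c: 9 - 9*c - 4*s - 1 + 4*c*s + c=c*(4*s - 8) - 4*s + 8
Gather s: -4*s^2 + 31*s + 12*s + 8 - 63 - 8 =-4*s^2 + 43*s - 63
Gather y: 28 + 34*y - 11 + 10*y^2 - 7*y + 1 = 10*y^2 + 27*y + 18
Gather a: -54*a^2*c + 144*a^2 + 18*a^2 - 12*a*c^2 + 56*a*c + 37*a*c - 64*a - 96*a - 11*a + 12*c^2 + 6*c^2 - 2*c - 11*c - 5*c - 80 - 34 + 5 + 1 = a^2*(162 - 54*c) + a*(-12*c^2 + 93*c - 171) + 18*c^2 - 18*c - 108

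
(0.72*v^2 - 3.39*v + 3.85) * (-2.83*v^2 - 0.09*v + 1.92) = -2.0376*v^4 + 9.5289*v^3 - 9.208*v^2 - 6.8553*v + 7.392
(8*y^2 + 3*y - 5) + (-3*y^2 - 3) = 5*y^2 + 3*y - 8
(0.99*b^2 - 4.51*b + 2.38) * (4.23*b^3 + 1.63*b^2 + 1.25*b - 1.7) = 4.1877*b^5 - 17.4636*b^4 + 3.9536*b^3 - 3.4411*b^2 + 10.642*b - 4.046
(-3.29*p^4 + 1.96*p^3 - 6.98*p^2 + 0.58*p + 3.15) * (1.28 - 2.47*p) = 8.1263*p^5 - 9.0524*p^4 + 19.7494*p^3 - 10.367*p^2 - 7.0381*p + 4.032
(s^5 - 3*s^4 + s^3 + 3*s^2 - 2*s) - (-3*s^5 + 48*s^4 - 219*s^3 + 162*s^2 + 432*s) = 4*s^5 - 51*s^4 + 220*s^3 - 159*s^2 - 434*s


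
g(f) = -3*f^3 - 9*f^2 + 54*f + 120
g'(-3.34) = 13.72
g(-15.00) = 7410.00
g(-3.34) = -48.98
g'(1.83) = -9.08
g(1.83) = 170.29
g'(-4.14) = -25.74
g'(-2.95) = 28.78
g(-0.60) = 85.01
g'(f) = -9*f^2 - 18*f + 54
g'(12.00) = -1458.00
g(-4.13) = -45.20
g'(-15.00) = -1701.00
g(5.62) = -393.29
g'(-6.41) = -200.41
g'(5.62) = -331.42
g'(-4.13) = -25.17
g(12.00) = -5712.00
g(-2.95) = -40.61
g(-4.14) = -44.94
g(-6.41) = 194.19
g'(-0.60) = 61.56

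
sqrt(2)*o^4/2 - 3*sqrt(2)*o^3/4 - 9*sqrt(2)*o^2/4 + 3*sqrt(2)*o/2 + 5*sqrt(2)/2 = (o - 5/2)*(o - sqrt(2))*(o + sqrt(2))*(sqrt(2)*o/2 + sqrt(2)/2)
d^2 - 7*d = d*(d - 7)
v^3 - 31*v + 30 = (v - 5)*(v - 1)*(v + 6)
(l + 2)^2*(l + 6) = l^3 + 10*l^2 + 28*l + 24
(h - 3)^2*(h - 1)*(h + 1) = h^4 - 6*h^3 + 8*h^2 + 6*h - 9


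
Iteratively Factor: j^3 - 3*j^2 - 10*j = (j)*(j^2 - 3*j - 10) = j*(j - 5)*(j + 2)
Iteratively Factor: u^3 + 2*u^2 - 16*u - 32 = (u + 2)*(u^2 - 16) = (u - 4)*(u + 2)*(u + 4)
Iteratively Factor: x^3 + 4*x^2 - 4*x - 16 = (x + 2)*(x^2 + 2*x - 8) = (x - 2)*(x + 2)*(x + 4)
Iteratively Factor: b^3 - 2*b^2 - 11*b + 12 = (b - 1)*(b^2 - b - 12) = (b - 1)*(b + 3)*(b - 4)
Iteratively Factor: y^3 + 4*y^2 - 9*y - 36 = (y + 3)*(y^2 + y - 12) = (y + 3)*(y + 4)*(y - 3)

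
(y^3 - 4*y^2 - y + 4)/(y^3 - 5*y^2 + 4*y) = (y + 1)/y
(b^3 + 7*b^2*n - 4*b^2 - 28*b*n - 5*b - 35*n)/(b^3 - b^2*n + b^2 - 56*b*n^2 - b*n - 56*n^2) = (b - 5)/(b - 8*n)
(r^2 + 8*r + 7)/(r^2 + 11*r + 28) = (r + 1)/(r + 4)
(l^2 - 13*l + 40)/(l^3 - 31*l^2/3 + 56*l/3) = 3*(l - 5)/(l*(3*l - 7))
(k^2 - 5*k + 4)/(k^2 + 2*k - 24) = (k - 1)/(k + 6)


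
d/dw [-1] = 0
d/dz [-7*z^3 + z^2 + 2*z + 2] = -21*z^2 + 2*z + 2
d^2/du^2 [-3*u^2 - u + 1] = -6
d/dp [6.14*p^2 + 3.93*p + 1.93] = 12.28*p + 3.93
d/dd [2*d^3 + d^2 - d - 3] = 6*d^2 + 2*d - 1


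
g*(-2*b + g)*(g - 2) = -2*b*g^2 + 4*b*g + g^3 - 2*g^2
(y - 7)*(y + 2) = y^2 - 5*y - 14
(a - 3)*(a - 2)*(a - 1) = a^3 - 6*a^2 + 11*a - 6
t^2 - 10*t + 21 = (t - 7)*(t - 3)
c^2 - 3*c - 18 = (c - 6)*(c + 3)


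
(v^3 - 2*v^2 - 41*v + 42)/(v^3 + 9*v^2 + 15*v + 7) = (v^3 - 2*v^2 - 41*v + 42)/(v^3 + 9*v^2 + 15*v + 7)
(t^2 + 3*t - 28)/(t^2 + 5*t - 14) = (t - 4)/(t - 2)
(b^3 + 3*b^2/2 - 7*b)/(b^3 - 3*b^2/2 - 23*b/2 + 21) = b/(b - 3)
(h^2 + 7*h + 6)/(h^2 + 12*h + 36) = (h + 1)/(h + 6)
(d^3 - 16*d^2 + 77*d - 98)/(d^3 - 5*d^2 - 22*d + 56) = (d - 7)/(d + 4)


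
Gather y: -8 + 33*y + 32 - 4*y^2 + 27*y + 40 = -4*y^2 + 60*y + 64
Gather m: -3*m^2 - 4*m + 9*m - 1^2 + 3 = -3*m^2 + 5*m + 2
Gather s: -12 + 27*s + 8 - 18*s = 9*s - 4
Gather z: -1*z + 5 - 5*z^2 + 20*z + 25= -5*z^2 + 19*z + 30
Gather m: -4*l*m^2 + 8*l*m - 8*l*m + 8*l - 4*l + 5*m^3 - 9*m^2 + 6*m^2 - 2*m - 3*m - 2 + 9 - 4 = 4*l + 5*m^3 + m^2*(-4*l - 3) - 5*m + 3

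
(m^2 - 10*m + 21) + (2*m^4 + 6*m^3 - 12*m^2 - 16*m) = 2*m^4 + 6*m^3 - 11*m^2 - 26*m + 21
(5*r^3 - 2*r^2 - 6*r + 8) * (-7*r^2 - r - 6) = -35*r^5 + 9*r^4 + 14*r^3 - 38*r^2 + 28*r - 48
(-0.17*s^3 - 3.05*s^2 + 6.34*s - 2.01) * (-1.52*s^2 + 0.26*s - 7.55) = 0.2584*s^5 + 4.5918*s^4 - 9.1463*s^3 + 27.7311*s^2 - 48.3896*s + 15.1755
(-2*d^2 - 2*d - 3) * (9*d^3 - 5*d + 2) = -18*d^5 - 18*d^4 - 17*d^3 + 6*d^2 + 11*d - 6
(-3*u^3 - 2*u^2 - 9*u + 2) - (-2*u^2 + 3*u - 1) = -3*u^3 - 12*u + 3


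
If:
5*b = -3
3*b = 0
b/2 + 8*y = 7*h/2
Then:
No Solution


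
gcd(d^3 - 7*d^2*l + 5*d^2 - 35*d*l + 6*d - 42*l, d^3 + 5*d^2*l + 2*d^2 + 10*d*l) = d + 2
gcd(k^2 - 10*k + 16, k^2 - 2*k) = k - 2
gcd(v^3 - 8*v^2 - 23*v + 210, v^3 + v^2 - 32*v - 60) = v^2 - v - 30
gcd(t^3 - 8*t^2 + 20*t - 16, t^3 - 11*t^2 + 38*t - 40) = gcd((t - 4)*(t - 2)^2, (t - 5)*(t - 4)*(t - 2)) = t^2 - 6*t + 8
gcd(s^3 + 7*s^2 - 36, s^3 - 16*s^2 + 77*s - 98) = s - 2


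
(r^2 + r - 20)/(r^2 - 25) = (r - 4)/(r - 5)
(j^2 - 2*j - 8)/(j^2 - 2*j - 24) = (-j^2 + 2*j + 8)/(-j^2 + 2*j + 24)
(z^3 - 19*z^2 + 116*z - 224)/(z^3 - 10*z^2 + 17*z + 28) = (z - 8)/(z + 1)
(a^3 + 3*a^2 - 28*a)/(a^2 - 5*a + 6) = a*(a^2 + 3*a - 28)/(a^2 - 5*a + 6)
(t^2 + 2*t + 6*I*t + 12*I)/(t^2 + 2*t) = (t + 6*I)/t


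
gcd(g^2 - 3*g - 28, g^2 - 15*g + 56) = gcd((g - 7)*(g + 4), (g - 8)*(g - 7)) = g - 7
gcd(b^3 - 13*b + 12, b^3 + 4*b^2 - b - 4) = b^2 + 3*b - 4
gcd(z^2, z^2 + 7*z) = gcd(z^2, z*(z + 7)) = z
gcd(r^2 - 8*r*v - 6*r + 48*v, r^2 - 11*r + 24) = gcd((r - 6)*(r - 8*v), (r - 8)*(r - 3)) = 1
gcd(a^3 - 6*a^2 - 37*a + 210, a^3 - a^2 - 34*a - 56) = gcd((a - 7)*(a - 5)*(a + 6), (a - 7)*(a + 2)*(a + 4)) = a - 7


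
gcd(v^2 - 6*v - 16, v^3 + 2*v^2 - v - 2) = v + 2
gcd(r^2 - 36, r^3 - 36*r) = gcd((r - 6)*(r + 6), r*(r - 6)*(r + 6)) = r^2 - 36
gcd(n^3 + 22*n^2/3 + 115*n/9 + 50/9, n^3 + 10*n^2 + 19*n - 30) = n + 5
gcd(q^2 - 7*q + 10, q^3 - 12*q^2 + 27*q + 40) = q - 5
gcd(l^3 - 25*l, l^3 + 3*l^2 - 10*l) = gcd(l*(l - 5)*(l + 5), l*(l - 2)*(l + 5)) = l^2 + 5*l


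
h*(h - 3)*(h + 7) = h^3 + 4*h^2 - 21*h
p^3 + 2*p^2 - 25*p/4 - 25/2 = (p - 5/2)*(p + 2)*(p + 5/2)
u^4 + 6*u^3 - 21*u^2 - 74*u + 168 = (u - 3)*(u - 2)*(u + 4)*(u + 7)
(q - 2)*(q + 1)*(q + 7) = q^3 + 6*q^2 - 9*q - 14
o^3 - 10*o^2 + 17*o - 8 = (o - 8)*(o - 1)^2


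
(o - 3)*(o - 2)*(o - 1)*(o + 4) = o^4 - 2*o^3 - 13*o^2 + 38*o - 24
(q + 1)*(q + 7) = q^2 + 8*q + 7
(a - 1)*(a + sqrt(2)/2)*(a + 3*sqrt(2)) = a^3 - a^2 + 7*sqrt(2)*a^2/2 - 7*sqrt(2)*a/2 + 3*a - 3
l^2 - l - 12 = (l - 4)*(l + 3)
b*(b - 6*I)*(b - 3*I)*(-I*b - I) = -I*b^4 - 9*b^3 - I*b^3 - 9*b^2 + 18*I*b^2 + 18*I*b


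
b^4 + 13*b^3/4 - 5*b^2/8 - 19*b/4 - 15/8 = (b - 5/4)*(b + 1/2)*(b + 1)*(b + 3)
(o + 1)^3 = o^3 + 3*o^2 + 3*o + 1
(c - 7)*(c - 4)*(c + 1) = c^3 - 10*c^2 + 17*c + 28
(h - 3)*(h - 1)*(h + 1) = h^3 - 3*h^2 - h + 3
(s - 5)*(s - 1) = s^2 - 6*s + 5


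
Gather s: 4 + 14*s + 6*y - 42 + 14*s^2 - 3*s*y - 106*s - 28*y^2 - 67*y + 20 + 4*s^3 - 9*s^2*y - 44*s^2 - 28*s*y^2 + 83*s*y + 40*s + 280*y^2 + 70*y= 4*s^3 + s^2*(-9*y - 30) + s*(-28*y^2 + 80*y - 52) + 252*y^2 + 9*y - 18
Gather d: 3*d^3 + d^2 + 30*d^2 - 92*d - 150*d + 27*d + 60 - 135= 3*d^3 + 31*d^2 - 215*d - 75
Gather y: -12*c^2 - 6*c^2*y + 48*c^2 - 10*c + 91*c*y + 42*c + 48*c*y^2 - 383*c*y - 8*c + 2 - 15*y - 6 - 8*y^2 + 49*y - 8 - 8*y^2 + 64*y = 36*c^2 + 24*c + y^2*(48*c - 16) + y*(-6*c^2 - 292*c + 98) - 12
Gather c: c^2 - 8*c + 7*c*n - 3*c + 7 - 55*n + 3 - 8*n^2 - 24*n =c^2 + c*(7*n - 11) - 8*n^2 - 79*n + 10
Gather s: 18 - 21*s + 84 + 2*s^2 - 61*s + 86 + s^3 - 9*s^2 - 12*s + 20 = s^3 - 7*s^2 - 94*s + 208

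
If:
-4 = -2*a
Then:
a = 2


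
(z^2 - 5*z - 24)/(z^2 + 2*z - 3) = (z - 8)/(z - 1)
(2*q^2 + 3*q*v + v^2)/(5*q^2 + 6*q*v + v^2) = (2*q + v)/(5*q + v)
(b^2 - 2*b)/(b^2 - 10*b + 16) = b/(b - 8)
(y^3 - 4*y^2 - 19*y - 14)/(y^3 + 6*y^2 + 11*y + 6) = (y - 7)/(y + 3)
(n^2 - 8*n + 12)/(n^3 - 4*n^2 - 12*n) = (n - 2)/(n*(n + 2))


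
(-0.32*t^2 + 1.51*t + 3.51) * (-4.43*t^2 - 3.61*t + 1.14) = 1.4176*t^4 - 5.5341*t^3 - 21.3652*t^2 - 10.9497*t + 4.0014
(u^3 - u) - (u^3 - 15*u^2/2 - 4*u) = 15*u^2/2 + 3*u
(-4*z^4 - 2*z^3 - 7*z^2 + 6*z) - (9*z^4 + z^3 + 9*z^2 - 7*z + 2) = -13*z^4 - 3*z^3 - 16*z^2 + 13*z - 2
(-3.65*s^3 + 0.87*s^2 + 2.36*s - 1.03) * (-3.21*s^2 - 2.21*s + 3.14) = 11.7165*s^5 + 5.2738*s^4 - 20.9593*s^3 + 0.822500000000001*s^2 + 9.6867*s - 3.2342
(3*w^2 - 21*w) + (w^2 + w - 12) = 4*w^2 - 20*w - 12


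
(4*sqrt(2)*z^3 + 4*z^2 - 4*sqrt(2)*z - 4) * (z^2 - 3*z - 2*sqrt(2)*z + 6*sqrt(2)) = 4*sqrt(2)*z^5 - 12*sqrt(2)*z^4 - 12*z^4 - 12*sqrt(2)*z^3 + 36*z^3 + 12*z^2 + 36*sqrt(2)*z^2 - 36*z + 8*sqrt(2)*z - 24*sqrt(2)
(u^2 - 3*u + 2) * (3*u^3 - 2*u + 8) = 3*u^5 - 9*u^4 + 4*u^3 + 14*u^2 - 28*u + 16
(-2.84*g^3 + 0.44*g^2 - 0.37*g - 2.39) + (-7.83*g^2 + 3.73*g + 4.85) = -2.84*g^3 - 7.39*g^2 + 3.36*g + 2.46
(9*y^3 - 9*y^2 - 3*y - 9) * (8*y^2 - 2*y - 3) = 72*y^5 - 90*y^4 - 33*y^3 - 39*y^2 + 27*y + 27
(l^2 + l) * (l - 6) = l^3 - 5*l^2 - 6*l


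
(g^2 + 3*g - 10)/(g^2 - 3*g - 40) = (g - 2)/(g - 8)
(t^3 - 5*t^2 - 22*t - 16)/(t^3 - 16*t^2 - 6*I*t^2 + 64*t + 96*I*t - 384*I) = (t^2 + 3*t + 2)/(t^2 + t*(-8 - 6*I) + 48*I)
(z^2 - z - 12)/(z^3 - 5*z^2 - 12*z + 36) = (z - 4)/(z^2 - 8*z + 12)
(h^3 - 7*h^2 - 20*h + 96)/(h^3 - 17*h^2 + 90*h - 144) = (h + 4)/(h - 6)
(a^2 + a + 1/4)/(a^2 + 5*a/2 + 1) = (a + 1/2)/(a + 2)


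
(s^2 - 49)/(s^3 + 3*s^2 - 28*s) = (s - 7)/(s*(s - 4))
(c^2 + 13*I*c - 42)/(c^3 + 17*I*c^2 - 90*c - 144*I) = (c + 7*I)/(c^2 + 11*I*c - 24)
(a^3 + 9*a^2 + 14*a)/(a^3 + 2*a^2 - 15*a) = (a^2 + 9*a + 14)/(a^2 + 2*a - 15)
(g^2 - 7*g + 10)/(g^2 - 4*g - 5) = (g - 2)/(g + 1)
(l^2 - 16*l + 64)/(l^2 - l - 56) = (l - 8)/(l + 7)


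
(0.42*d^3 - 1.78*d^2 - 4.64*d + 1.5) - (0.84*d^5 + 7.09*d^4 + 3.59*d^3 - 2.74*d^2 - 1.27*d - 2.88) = -0.84*d^5 - 7.09*d^4 - 3.17*d^3 + 0.96*d^2 - 3.37*d + 4.38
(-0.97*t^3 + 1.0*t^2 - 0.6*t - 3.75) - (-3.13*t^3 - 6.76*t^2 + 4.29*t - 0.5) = 2.16*t^3 + 7.76*t^2 - 4.89*t - 3.25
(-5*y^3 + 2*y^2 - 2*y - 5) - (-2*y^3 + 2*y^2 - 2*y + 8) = -3*y^3 - 13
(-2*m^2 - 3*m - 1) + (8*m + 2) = -2*m^2 + 5*m + 1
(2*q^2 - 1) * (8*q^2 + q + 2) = 16*q^4 + 2*q^3 - 4*q^2 - q - 2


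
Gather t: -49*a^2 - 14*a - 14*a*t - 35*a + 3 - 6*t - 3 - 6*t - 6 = -49*a^2 - 49*a + t*(-14*a - 12) - 6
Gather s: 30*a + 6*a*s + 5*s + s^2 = 30*a + s^2 + s*(6*a + 5)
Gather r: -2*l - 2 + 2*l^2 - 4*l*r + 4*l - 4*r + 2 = 2*l^2 + 2*l + r*(-4*l - 4)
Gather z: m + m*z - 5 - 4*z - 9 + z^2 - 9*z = m + z^2 + z*(m - 13) - 14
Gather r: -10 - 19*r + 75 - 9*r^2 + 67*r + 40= -9*r^2 + 48*r + 105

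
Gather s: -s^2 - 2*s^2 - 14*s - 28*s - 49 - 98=-3*s^2 - 42*s - 147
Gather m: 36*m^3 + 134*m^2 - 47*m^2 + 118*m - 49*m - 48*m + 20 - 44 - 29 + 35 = 36*m^3 + 87*m^2 + 21*m - 18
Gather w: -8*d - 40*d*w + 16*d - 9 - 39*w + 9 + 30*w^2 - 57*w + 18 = 8*d + 30*w^2 + w*(-40*d - 96) + 18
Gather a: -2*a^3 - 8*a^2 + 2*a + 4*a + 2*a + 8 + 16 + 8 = -2*a^3 - 8*a^2 + 8*a + 32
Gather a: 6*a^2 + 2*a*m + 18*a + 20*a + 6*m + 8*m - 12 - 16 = 6*a^2 + a*(2*m + 38) + 14*m - 28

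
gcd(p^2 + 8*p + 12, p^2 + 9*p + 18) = p + 6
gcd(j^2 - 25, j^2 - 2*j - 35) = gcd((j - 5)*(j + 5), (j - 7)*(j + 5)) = j + 5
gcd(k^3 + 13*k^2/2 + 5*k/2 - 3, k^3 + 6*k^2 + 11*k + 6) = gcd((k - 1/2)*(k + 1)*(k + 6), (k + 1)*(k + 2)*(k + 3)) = k + 1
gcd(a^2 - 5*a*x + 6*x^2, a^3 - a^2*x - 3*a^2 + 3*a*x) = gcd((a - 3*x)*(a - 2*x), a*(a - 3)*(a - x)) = 1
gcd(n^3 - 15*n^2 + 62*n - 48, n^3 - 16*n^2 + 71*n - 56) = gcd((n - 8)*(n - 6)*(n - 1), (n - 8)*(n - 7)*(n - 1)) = n^2 - 9*n + 8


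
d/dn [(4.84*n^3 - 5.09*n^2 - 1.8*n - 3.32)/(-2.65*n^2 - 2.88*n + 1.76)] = (-12.826*n^4 - 27.8784*n^3 + 35.4444*n^2 - 35.5128*n - 12.7296)/(7.0225*n^4 + 15.264*n^3 - 1.0336*n^2 - 10.1376*n + 3.0976)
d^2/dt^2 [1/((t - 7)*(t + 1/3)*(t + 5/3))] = 36*(243*t^4 - 1620*t^3 + 1404*t^2 + 8640*t + 6533)/(729*t^9 - 10935*t^8 + 25272*t^7 + 194400*t^6 - 254718*t^5 - 1960470*t^4 - 2881936*t^3 - 1702680*t^2 - 444675*t - 42875)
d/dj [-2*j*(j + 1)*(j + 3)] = -6*j^2 - 16*j - 6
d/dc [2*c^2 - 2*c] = 4*c - 2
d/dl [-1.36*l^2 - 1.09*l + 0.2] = -2.72*l - 1.09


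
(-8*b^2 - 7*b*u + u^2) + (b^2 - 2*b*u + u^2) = -7*b^2 - 9*b*u + 2*u^2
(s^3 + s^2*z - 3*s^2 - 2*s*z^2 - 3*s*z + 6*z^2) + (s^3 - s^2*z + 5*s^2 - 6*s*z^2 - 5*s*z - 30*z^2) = 2*s^3 + 2*s^2 - 8*s*z^2 - 8*s*z - 24*z^2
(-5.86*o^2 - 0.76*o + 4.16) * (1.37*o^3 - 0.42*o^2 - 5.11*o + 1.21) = -8.0282*o^5 + 1.42*o^4 + 35.963*o^3 - 4.9542*o^2 - 22.1772*o + 5.0336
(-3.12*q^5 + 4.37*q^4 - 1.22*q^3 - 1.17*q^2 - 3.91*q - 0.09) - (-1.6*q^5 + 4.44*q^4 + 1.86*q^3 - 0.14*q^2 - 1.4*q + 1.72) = -1.52*q^5 - 0.0700000000000003*q^4 - 3.08*q^3 - 1.03*q^2 - 2.51*q - 1.81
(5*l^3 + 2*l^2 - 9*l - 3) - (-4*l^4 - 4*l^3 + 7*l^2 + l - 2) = 4*l^4 + 9*l^3 - 5*l^2 - 10*l - 1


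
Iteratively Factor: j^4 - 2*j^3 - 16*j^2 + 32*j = (j)*(j^3 - 2*j^2 - 16*j + 32) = j*(j - 4)*(j^2 + 2*j - 8) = j*(j - 4)*(j + 4)*(j - 2)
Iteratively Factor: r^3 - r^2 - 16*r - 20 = (r + 2)*(r^2 - 3*r - 10) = (r + 2)^2*(r - 5)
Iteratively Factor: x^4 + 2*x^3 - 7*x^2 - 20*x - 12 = (x - 3)*(x^3 + 5*x^2 + 8*x + 4) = (x - 3)*(x + 1)*(x^2 + 4*x + 4) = (x - 3)*(x + 1)*(x + 2)*(x + 2)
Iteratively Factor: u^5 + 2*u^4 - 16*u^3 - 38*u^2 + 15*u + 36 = (u - 1)*(u^4 + 3*u^3 - 13*u^2 - 51*u - 36) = (u - 4)*(u - 1)*(u^3 + 7*u^2 + 15*u + 9) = (u - 4)*(u - 1)*(u + 3)*(u^2 + 4*u + 3) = (u - 4)*(u - 1)*(u + 1)*(u + 3)*(u + 3)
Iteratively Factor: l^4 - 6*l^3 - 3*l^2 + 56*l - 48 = (l + 3)*(l^3 - 9*l^2 + 24*l - 16) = (l - 4)*(l + 3)*(l^2 - 5*l + 4) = (l - 4)^2*(l + 3)*(l - 1)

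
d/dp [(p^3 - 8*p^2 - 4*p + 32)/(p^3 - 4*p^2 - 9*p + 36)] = 2*(2*p^4 - 5*p^3 + 34*p^2 - 160*p + 72)/(p^6 - 8*p^5 - 2*p^4 + 144*p^3 - 207*p^2 - 648*p + 1296)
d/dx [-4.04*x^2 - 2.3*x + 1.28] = -8.08*x - 2.3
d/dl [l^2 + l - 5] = 2*l + 1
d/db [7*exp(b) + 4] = 7*exp(b)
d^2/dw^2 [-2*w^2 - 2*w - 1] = -4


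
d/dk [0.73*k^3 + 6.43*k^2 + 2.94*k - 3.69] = 2.19*k^2 + 12.86*k + 2.94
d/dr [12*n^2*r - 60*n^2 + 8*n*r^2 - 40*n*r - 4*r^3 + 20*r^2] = 12*n^2 + 16*n*r - 40*n - 12*r^2 + 40*r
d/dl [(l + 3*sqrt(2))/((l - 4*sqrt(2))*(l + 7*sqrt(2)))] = (-l^2 - 6*sqrt(2)*l - 74)/(l^4 + 6*sqrt(2)*l^3 - 94*l^2 - 336*sqrt(2)*l + 3136)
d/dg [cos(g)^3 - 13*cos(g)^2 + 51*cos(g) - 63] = (-3*cos(g)^2 + 26*cos(g) - 51)*sin(g)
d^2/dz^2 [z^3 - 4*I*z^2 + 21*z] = 6*z - 8*I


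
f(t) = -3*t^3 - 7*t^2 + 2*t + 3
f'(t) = -9*t^2 - 14*t + 2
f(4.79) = -477.74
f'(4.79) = -271.56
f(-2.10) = -4.29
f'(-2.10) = -8.29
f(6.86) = -1281.18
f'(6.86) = -517.58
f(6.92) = -1312.49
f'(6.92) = -525.86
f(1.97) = -43.16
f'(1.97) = -60.51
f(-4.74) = 155.74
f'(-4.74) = -133.85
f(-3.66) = 48.99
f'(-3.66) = -67.32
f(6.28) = -1003.53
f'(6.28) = -440.87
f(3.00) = -135.00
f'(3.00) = -121.00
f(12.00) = -6165.00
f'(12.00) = -1462.00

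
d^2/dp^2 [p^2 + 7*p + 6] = 2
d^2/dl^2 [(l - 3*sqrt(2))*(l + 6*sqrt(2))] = 2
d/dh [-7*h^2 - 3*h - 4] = -14*h - 3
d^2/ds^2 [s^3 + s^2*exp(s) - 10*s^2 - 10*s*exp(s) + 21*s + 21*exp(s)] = s^2*exp(s) - 6*s*exp(s) + 6*s + 3*exp(s) - 20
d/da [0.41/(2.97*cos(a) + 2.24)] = 1.2177*sin(a)/(2.97*cos(a) + 2.24)^2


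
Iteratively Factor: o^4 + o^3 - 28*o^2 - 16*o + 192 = (o + 4)*(o^3 - 3*o^2 - 16*o + 48) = (o - 3)*(o + 4)*(o^2 - 16) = (o - 4)*(o - 3)*(o + 4)*(o + 4)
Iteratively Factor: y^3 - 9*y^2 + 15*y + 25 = (y - 5)*(y^2 - 4*y - 5) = (y - 5)*(y + 1)*(y - 5)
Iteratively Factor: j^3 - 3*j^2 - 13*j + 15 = (j - 5)*(j^2 + 2*j - 3) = (j - 5)*(j - 1)*(j + 3)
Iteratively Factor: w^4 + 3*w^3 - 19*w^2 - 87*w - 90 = (w - 5)*(w^3 + 8*w^2 + 21*w + 18) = (w - 5)*(w + 2)*(w^2 + 6*w + 9) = (w - 5)*(w + 2)*(w + 3)*(w + 3)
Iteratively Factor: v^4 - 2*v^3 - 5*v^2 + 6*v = (v - 3)*(v^3 + v^2 - 2*v) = (v - 3)*(v - 1)*(v^2 + 2*v) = (v - 3)*(v - 1)*(v + 2)*(v)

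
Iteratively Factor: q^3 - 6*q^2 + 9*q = (q - 3)*(q^2 - 3*q) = q*(q - 3)*(q - 3)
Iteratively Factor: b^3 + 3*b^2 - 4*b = (b)*(b^2 + 3*b - 4) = b*(b + 4)*(b - 1)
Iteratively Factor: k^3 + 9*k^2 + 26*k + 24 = (k + 4)*(k^2 + 5*k + 6) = (k + 2)*(k + 4)*(k + 3)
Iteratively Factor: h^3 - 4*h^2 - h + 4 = (h - 4)*(h^2 - 1) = (h - 4)*(h - 1)*(h + 1)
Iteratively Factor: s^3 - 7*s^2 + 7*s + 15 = (s - 5)*(s^2 - 2*s - 3) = (s - 5)*(s + 1)*(s - 3)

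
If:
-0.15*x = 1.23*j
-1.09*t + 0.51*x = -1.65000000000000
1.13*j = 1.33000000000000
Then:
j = 1.18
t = -3.00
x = -9.65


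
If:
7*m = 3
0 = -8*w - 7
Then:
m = 3/7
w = -7/8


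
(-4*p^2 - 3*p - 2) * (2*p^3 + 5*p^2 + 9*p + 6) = -8*p^5 - 26*p^4 - 55*p^3 - 61*p^2 - 36*p - 12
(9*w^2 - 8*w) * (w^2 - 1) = 9*w^4 - 8*w^3 - 9*w^2 + 8*w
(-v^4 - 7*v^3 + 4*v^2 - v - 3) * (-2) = 2*v^4 + 14*v^3 - 8*v^2 + 2*v + 6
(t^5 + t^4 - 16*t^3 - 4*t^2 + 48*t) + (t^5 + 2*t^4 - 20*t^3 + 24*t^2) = 2*t^5 + 3*t^4 - 36*t^3 + 20*t^2 + 48*t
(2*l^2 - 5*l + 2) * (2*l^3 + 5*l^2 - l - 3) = 4*l^5 - 23*l^3 + 9*l^2 + 13*l - 6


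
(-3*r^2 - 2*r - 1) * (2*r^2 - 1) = -6*r^4 - 4*r^3 + r^2 + 2*r + 1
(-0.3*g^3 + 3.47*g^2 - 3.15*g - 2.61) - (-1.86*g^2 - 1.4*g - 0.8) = -0.3*g^3 + 5.33*g^2 - 1.75*g - 1.81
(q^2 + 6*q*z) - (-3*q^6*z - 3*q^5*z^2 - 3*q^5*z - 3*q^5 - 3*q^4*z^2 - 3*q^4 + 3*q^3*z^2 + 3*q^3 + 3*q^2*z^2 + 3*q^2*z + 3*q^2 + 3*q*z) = 3*q^6*z + 3*q^5*z^2 + 3*q^5*z + 3*q^5 + 3*q^4*z^2 + 3*q^4 - 3*q^3*z^2 - 3*q^3 - 3*q^2*z^2 - 3*q^2*z - 2*q^2 + 3*q*z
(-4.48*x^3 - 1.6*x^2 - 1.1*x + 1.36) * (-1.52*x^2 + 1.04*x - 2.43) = 6.8096*x^5 - 2.2272*x^4 + 10.8944*x^3 + 0.6768*x^2 + 4.0874*x - 3.3048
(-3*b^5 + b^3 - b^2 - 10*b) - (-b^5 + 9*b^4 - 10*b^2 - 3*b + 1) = -2*b^5 - 9*b^4 + b^3 + 9*b^2 - 7*b - 1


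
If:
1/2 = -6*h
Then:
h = -1/12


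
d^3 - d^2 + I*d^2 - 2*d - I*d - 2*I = (d - 2)*(d + 1)*(d + I)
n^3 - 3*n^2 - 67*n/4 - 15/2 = (n - 6)*(n + 1/2)*(n + 5/2)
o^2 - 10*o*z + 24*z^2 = (o - 6*z)*(o - 4*z)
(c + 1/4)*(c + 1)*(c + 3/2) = c^3 + 11*c^2/4 + 17*c/8 + 3/8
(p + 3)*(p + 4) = p^2 + 7*p + 12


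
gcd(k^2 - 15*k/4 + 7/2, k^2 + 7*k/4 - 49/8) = k - 7/4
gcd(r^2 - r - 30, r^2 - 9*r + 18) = r - 6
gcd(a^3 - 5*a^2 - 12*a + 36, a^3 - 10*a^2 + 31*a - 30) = a - 2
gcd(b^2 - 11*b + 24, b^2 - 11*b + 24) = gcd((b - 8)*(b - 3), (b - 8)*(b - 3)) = b^2 - 11*b + 24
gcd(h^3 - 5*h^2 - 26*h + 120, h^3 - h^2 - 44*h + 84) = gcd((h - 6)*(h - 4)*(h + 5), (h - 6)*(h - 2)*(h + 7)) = h - 6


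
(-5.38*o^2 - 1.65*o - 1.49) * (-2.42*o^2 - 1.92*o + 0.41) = 13.0196*o^4 + 14.3226*o^3 + 4.568*o^2 + 2.1843*o - 0.6109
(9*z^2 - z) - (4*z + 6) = 9*z^2 - 5*z - 6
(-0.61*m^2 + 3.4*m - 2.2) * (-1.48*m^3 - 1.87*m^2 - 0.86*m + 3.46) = 0.9028*m^5 - 3.8913*m^4 - 2.5774*m^3 - 0.920599999999999*m^2 + 13.656*m - 7.612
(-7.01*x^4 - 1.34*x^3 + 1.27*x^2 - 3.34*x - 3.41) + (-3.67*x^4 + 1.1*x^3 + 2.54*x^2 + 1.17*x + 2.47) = -10.68*x^4 - 0.24*x^3 + 3.81*x^2 - 2.17*x - 0.94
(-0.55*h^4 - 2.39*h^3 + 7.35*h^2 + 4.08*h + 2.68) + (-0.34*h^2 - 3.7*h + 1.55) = -0.55*h^4 - 2.39*h^3 + 7.01*h^2 + 0.38*h + 4.23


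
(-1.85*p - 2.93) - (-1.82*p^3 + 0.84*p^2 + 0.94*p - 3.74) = 1.82*p^3 - 0.84*p^2 - 2.79*p + 0.81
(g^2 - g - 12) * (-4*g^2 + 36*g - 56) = -4*g^4 + 40*g^3 - 44*g^2 - 376*g + 672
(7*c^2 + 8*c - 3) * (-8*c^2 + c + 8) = -56*c^4 - 57*c^3 + 88*c^2 + 61*c - 24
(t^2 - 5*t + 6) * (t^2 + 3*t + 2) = t^4 - 2*t^3 - 7*t^2 + 8*t + 12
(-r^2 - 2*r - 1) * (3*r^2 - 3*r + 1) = -3*r^4 - 3*r^3 + 2*r^2 + r - 1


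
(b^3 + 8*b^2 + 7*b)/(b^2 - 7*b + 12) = b*(b^2 + 8*b + 7)/(b^2 - 7*b + 12)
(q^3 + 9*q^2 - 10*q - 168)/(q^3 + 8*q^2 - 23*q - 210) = (q - 4)/(q - 5)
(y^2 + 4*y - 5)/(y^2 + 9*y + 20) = (y - 1)/(y + 4)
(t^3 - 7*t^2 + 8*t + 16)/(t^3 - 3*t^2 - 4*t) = (t - 4)/t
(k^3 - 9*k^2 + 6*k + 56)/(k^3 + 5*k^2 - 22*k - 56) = (k - 7)/(k + 7)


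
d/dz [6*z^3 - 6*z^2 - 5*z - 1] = 18*z^2 - 12*z - 5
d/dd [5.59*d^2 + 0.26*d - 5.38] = 11.18*d + 0.26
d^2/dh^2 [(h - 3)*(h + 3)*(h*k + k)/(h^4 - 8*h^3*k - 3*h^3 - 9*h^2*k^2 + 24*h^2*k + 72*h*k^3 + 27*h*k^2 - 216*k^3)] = 2*k*(h^6 + 12*h^5 + 27*h^4*k^2 - 96*h^4*k + 18*h^4 - 576*h^3*k^3 + 292*h^3*k^2 - 192*h^3*k + 1728*h^2*k^4 - 1728*h^2*k^3 + 495*h^2*k^2 + 6912*h*k^4 + 5184*k^6 + 2592*k^5 + 1971*k^4)/(h^9 - 24*h^8*k + 165*h^7*k^2 + 136*h^6*k^3 - 4941*h^5*k^4 + 7992*h^4*k^5 + 45927*h^3*k^6 - 106920*h^2*k^7 - 139968*h*k^8 + 373248*k^9)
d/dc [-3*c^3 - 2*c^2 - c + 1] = -9*c^2 - 4*c - 1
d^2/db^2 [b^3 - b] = 6*b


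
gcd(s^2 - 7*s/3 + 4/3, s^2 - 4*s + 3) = s - 1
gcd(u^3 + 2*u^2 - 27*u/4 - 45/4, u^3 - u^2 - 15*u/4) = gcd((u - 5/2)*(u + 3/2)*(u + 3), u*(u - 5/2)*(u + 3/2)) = u^2 - u - 15/4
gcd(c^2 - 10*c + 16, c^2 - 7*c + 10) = c - 2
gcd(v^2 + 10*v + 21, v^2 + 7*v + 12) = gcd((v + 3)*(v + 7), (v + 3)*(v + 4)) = v + 3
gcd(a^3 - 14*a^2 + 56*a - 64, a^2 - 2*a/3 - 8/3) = a - 2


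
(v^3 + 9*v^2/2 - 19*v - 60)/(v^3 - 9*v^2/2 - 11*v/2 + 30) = (v + 6)/(v - 3)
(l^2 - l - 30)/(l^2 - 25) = (l - 6)/(l - 5)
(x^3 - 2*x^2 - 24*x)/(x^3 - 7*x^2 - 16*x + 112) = x*(x - 6)/(x^2 - 11*x + 28)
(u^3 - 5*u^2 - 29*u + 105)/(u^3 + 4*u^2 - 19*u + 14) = (u^3 - 5*u^2 - 29*u + 105)/(u^3 + 4*u^2 - 19*u + 14)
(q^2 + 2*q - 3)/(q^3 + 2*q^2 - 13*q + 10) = (q + 3)/(q^2 + 3*q - 10)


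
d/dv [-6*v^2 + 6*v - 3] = 6 - 12*v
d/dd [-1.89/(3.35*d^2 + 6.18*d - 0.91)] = (12.663*d + 11.6802)/(3.35*d^2 + 6.18*d - 0.91)^2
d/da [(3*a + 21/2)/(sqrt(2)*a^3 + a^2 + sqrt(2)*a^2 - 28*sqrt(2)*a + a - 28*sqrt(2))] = 3*(2*sqrt(2)*a^3 + 2*a^2 + 2*sqrt(2)*a^2 - 56*sqrt(2)*a + 2*a - (2*a + 7)*(3*sqrt(2)*a^2 + 2*a + 2*sqrt(2)*a - 28*sqrt(2) + 1) - 56*sqrt(2))/(2*(sqrt(2)*a^3 + a^2 + sqrt(2)*a^2 - 28*sqrt(2)*a + a - 28*sqrt(2))^2)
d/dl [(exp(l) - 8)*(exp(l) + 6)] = 2*(exp(l) - 1)*exp(l)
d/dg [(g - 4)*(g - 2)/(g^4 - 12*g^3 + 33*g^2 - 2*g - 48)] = 2*(-g^3 + 11*g^2 - 40*g + 38)/(g^6 - 20*g^5 + 126*g^4 - 212*g^3 - 311*g^2 + 624*g + 576)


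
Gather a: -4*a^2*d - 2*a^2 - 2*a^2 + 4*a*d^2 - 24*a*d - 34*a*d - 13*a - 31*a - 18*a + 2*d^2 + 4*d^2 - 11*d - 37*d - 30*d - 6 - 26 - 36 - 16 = a^2*(-4*d - 4) + a*(4*d^2 - 58*d - 62) + 6*d^2 - 78*d - 84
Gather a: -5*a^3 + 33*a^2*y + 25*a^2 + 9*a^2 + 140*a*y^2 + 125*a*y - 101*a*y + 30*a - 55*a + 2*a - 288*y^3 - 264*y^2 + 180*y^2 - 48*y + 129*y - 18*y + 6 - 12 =-5*a^3 + a^2*(33*y + 34) + a*(140*y^2 + 24*y - 23) - 288*y^3 - 84*y^2 + 63*y - 6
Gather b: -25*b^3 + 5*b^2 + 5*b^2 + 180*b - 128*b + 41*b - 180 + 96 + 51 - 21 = -25*b^3 + 10*b^2 + 93*b - 54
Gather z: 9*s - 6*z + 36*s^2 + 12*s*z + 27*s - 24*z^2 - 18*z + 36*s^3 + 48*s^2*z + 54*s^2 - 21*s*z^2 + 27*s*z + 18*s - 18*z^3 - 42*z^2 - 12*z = 36*s^3 + 90*s^2 + 54*s - 18*z^3 + z^2*(-21*s - 66) + z*(48*s^2 + 39*s - 36)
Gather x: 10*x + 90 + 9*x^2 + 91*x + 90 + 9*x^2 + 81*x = 18*x^2 + 182*x + 180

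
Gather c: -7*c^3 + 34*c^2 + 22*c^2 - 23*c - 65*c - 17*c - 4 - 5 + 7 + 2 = -7*c^3 + 56*c^2 - 105*c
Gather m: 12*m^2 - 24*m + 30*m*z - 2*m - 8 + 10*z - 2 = 12*m^2 + m*(30*z - 26) + 10*z - 10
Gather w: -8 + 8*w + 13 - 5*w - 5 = 3*w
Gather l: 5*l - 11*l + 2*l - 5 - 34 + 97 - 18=40 - 4*l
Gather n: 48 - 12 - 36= 0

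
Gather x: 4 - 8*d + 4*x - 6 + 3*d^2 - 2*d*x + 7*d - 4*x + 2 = 3*d^2 - 2*d*x - d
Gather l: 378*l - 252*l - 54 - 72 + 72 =126*l - 54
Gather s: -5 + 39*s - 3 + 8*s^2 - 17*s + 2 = 8*s^2 + 22*s - 6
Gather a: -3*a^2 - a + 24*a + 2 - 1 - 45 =-3*a^2 + 23*a - 44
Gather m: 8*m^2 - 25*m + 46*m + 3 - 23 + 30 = 8*m^2 + 21*m + 10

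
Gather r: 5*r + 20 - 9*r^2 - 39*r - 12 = -9*r^2 - 34*r + 8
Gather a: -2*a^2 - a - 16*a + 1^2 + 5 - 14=-2*a^2 - 17*a - 8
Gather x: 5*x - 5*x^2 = -5*x^2 + 5*x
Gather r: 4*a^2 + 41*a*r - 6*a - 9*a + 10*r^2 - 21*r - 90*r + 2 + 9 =4*a^2 - 15*a + 10*r^2 + r*(41*a - 111) + 11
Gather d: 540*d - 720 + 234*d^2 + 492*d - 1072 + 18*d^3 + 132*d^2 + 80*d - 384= 18*d^3 + 366*d^2 + 1112*d - 2176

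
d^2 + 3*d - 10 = (d - 2)*(d + 5)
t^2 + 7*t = t*(t + 7)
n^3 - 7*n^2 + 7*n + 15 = (n - 5)*(n - 3)*(n + 1)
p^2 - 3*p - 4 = (p - 4)*(p + 1)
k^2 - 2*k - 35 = (k - 7)*(k + 5)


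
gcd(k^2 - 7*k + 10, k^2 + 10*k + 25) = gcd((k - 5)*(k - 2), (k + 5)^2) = 1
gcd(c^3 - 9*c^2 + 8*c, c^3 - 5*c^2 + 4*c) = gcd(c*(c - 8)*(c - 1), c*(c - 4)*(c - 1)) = c^2 - c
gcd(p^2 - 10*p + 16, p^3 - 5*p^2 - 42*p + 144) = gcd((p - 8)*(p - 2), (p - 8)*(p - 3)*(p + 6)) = p - 8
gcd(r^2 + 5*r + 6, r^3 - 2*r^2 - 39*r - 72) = r + 3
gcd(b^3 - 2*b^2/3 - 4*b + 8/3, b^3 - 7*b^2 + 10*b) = b - 2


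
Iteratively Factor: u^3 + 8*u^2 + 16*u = (u + 4)*(u^2 + 4*u) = u*(u + 4)*(u + 4)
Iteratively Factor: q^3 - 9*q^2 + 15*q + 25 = (q - 5)*(q^2 - 4*q - 5) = (q - 5)^2*(q + 1)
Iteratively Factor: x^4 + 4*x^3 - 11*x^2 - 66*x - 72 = (x + 3)*(x^3 + x^2 - 14*x - 24) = (x - 4)*(x + 3)*(x^2 + 5*x + 6) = (x - 4)*(x + 3)^2*(x + 2)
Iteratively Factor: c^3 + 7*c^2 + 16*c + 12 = (c + 2)*(c^2 + 5*c + 6) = (c + 2)^2*(c + 3)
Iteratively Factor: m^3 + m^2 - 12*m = (m + 4)*(m^2 - 3*m) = m*(m + 4)*(m - 3)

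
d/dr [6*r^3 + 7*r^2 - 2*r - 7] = 18*r^2 + 14*r - 2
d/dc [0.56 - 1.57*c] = -1.57000000000000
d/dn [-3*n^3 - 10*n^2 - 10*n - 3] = -9*n^2 - 20*n - 10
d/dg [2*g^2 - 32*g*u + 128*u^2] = 4*g - 32*u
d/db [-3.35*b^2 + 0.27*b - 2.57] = 0.27 - 6.7*b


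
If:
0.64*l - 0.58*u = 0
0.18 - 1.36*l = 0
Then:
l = 0.13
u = 0.15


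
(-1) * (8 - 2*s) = 2*s - 8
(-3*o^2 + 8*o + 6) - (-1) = -3*o^2 + 8*o + 7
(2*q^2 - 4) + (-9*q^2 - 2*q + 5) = -7*q^2 - 2*q + 1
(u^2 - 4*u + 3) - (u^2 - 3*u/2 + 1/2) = 5/2 - 5*u/2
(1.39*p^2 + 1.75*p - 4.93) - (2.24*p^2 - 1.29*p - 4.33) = -0.85*p^2 + 3.04*p - 0.6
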